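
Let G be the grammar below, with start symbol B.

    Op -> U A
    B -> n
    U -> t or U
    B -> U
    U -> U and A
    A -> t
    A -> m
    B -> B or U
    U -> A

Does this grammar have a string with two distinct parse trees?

Witness: t or m

Derivation 1: B ⇒ U ⇒ t or U ⇒ t or A ⇒ t or m
Derivation 2: B ⇒ B or U ⇒ U or U ⇒ A or U ⇒ t or U ⇒ t or A ⇒ t or m

Two distinct leftmost derivations for the same string.

Ambiguous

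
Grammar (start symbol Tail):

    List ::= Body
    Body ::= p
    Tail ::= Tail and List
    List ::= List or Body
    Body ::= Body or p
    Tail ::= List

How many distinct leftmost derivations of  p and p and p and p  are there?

1

Parse trees for p and p and p and p:
  [Tail [Tail [Tail [Tail [List [Body p]]] and [List [Body p]]] and [List [Body p]]] and [List [Body p]]]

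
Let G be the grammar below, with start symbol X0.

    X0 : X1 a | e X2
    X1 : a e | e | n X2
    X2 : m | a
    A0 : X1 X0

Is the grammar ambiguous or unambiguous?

Ambiguous

Witness: e a

Derivation 1: X0 ⇒ X1 a ⇒ e a
Derivation 2: X0 ⇒ e X2 ⇒ e a

Two distinct leftmost derivations for the same string.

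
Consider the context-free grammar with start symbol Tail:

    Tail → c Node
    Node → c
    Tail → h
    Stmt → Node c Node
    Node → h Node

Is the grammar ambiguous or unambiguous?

Only Tail, Node are reachable from Tail; ignoring the rest: Each reachable nonterminal has at most one production per leading terminal, and all productions are right-linear; the derivation is determined token-by-token.

Unambiguous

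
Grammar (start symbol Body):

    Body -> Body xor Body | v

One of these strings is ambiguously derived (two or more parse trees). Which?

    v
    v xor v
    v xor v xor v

v: 1 tree
v xor v: 1 tree
v xor v xor v: 2 trees

v xor v xor v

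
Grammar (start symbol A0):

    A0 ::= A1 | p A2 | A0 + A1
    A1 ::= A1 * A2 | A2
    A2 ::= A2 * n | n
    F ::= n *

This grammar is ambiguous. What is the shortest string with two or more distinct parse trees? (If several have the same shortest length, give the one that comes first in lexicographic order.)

length 1: no string has ≥2 trees
length 2: no string has ≥2 trees
length 3: n * n has 2 parse trees

Two derivations of n * n:
  A0 ⇒ A1 ⇒ A1 * A2 ⇒ A2 * A2 ⇒ n * A2 ⇒ n * n
  A0 ⇒ A1 ⇒ A2 ⇒ A2 * n ⇒ n * n

n * n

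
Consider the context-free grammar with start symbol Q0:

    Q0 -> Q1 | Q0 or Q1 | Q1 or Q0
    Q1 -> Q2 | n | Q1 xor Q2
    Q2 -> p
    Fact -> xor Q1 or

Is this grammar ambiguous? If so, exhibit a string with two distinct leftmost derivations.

Ambiguous

Witness: n or n

Derivation 1: Q0 ⇒ Q0 or Q1 ⇒ Q1 or Q1 ⇒ n or Q1 ⇒ n or n
Derivation 2: Q0 ⇒ Q1 or Q0 ⇒ n or Q0 ⇒ n or Q1 ⇒ n or n

Two distinct leftmost derivations for the same string.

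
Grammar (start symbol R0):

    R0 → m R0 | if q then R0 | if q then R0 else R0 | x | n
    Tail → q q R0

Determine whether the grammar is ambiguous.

Witness: if q then if q then n else n

Derivation 1: R0 ⇒ if q then R0 ⇒ if q then if q then R0 else R0 ⇒ if q then if q then n else R0 ⇒ if q then if q then n else n
Derivation 2: R0 ⇒ if q then R0 else R0 ⇒ if q then if q then R0 else R0 ⇒ if q then if q then n else R0 ⇒ if q then if q then n else n

Two distinct leftmost derivations for the same string.

Ambiguous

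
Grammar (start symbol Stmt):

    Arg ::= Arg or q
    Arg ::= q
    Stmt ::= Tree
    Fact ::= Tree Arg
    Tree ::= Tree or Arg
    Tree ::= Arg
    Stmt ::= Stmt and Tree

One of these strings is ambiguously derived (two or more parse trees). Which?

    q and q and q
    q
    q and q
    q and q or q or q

q and q or q or q

q and q and q: 1 tree
q: 1 tree
q and q: 1 tree
q and q or q or q: 4 trees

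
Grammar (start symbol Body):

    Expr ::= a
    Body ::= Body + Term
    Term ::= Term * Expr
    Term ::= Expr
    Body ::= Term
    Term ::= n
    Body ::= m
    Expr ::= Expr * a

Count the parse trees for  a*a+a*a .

Parse trees for a*a+a*a:
  [Body [Body [Term [Term [Expr a]] * [Expr a]]] + [Term [Term [Expr a]] * [Expr a]]]
  [Body [Body [Term [Term [Expr a]] * [Expr a]]] + [Term [Expr [Expr a] * a]]]
  [Body [Body [Term [Expr [Expr a] * a]]] + [Term [Term [Expr a]] * [Expr a]]]
  [Body [Body [Term [Expr [Expr a] * a]]] + [Term [Expr [Expr a] * a]]]

4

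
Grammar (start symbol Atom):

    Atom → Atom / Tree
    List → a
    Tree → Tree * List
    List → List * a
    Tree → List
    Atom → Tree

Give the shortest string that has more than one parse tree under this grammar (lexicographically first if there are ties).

a * a

length 1: no string has ≥2 trees
length 3: a * a has 2 parse trees

Two derivations of a * a:
  Atom ⇒ Tree ⇒ Tree * List ⇒ List * List ⇒ a * List ⇒ a * a
  Atom ⇒ Tree ⇒ List ⇒ List * a ⇒ a * a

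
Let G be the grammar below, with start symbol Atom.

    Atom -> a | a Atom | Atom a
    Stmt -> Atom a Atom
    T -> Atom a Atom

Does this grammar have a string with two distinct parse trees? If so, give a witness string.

Witness: a a

Derivation 1: Atom ⇒ a Atom ⇒ a a
Derivation 2: Atom ⇒ Atom a ⇒ a a

Two distinct leftmost derivations for the same string.

Ambiguous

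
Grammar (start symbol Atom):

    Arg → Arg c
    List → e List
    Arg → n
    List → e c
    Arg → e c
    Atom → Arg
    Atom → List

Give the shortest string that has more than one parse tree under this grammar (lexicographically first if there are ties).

length 1: no string has ≥2 trees
length 2: e c has 2 parse trees

Two derivations of e c:
  Atom ⇒ Arg ⇒ e c
  Atom ⇒ List ⇒ e c

e c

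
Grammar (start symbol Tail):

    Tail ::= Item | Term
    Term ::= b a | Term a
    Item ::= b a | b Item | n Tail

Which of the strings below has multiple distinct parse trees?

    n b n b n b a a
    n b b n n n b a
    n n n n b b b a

n b b n n n b a

n b n b n b a a: 1 tree
n b b n n n b a: 2 trees
n n n n b b b a: 1 tree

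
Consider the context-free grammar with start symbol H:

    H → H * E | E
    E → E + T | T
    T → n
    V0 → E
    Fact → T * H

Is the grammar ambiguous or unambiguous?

(V0, Fact are unreachable from H, so their rules don't affect L(H).) This is a standard precedence ladder (H over E over T), with each level left-recursive on its own operator ('*' at H, '+' at E). That structure is LR(1), hence unambiguous.

Unambiguous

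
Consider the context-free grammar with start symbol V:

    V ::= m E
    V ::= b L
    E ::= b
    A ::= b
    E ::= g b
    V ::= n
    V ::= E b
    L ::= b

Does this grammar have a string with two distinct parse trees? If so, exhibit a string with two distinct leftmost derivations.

Ambiguous

Witness: b b

Derivation 1: V ⇒ b L ⇒ b b
Derivation 2: V ⇒ E b ⇒ b b

Two distinct leftmost derivations for the same string.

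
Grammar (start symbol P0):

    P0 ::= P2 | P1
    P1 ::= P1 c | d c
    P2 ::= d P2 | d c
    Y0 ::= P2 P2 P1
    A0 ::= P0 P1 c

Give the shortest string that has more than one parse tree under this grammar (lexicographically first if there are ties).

d c

length 2: d c has 2 parse trees

Two derivations of d c:
  P0 ⇒ P2 ⇒ d c
  P0 ⇒ P1 ⇒ d c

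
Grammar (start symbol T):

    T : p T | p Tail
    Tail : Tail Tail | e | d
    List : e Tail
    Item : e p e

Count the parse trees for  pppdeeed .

14

Parse trees for pppdeeed (showing first 6 of 14):
  [T p [T p [T p [Tail [Tail d] [Tail [Tail e] [Tail [Tail e] [Tail [Tail e] [Tail d]]]]]]]]
  [T p [T p [T p [Tail [Tail d] [Tail [Tail e] [Tail [Tail [Tail e] [Tail e]] [Tail d]]]]]]]
  [T p [T p [T p [Tail [Tail d] [Tail [Tail [Tail e] [Tail e]] [Tail [Tail e] [Tail d]]]]]]]
  [T p [T p [T p [Tail [Tail d] [Tail [Tail [Tail e] [Tail [Tail e] [Tail e]]] [Tail d]]]]]]
  [T p [T p [T p [Tail [Tail d] [Tail [Tail [Tail [Tail e] [Tail e]] [Tail e]] [Tail d]]]]]]
  [T p [T p [T p [Tail [Tail [Tail d] [Tail e]] [Tail [Tail e] [Tail [Tail e] [Tail d]]]]]]]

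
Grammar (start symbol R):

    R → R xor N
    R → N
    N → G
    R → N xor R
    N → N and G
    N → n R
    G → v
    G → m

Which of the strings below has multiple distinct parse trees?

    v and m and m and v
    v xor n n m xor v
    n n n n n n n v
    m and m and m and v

v xor n n m xor v

v and m and m and v: 1 tree
v xor n n m xor v: 12 trees
n n n n n n n v: 1 tree
m and m and m and v: 1 tree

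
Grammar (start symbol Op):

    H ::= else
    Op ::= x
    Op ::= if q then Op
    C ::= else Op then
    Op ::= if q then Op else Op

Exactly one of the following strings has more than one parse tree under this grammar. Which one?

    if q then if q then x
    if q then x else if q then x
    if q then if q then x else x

if q then if q then x: 1 tree
if q then x else if q then x: 1 tree
if q then if q then x else x: 2 trees

if q then if q then x else x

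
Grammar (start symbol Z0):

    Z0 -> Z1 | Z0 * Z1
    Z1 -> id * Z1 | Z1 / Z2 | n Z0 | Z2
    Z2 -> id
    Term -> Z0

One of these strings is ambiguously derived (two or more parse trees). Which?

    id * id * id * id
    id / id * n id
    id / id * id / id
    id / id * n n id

id * id * id * id: 8 trees
id / id * n id: 1 tree
id / id * id / id: 1 tree
id / id * n n id: 1 tree

id * id * id * id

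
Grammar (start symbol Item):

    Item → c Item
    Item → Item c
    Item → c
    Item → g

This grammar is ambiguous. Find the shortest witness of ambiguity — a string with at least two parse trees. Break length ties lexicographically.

length 1: no string has ≥2 trees
length 2: c c has 2 parse trees

Two derivations of c c:
  Item ⇒ c Item ⇒ c c
  Item ⇒ Item c ⇒ c c

c c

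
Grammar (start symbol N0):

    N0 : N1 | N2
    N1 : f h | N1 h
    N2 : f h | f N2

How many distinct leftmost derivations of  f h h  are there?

Parse trees for f h h:
  [N0 [N1 [N1 f h] h]]

1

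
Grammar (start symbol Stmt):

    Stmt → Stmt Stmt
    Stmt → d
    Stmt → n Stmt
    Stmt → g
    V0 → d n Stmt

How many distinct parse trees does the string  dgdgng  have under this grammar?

Parse trees for dgdgng (showing first 6 of 14):
  [Stmt [Stmt d] [Stmt [Stmt g] [Stmt [Stmt d] [Stmt [Stmt g] [Stmt n [Stmt g]]]]]]
  [Stmt [Stmt d] [Stmt [Stmt g] [Stmt [Stmt [Stmt d] [Stmt g]] [Stmt n [Stmt g]]]]]
  [Stmt [Stmt d] [Stmt [Stmt [Stmt g] [Stmt d]] [Stmt [Stmt g] [Stmt n [Stmt g]]]]]
  [Stmt [Stmt d] [Stmt [Stmt [Stmt g] [Stmt [Stmt d] [Stmt g]]] [Stmt n [Stmt g]]]]
  [Stmt [Stmt d] [Stmt [Stmt [Stmt [Stmt g] [Stmt d]] [Stmt g]] [Stmt n [Stmt g]]]]
  [Stmt [Stmt [Stmt d] [Stmt g]] [Stmt [Stmt d] [Stmt [Stmt g] [Stmt n [Stmt g]]]]]

14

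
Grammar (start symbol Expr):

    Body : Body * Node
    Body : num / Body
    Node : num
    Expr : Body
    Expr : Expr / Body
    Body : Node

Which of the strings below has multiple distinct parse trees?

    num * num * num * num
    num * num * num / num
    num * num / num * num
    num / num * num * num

num * num * num * num: 1 tree
num * num * num / num: 1 tree
num * num / num * num: 1 tree
num / num * num * num: 4 trees

num / num * num * num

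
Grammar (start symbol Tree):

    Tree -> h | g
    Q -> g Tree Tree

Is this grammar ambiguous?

(Q is unreachable from Tree, so its rules don't affect L(Tree).) Restricted to the reachable nonterminals, every rule has the form A → t or A → t B, and no two rules for the same A share a first terminal. The grammar encodes a DFA — one run per string.

Unambiguous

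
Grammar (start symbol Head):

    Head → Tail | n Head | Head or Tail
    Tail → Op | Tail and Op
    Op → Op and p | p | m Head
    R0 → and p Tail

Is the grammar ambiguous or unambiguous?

Witness: p and p

Derivation 1: Head ⇒ Tail ⇒ Op ⇒ Op and p ⇒ p and p
Derivation 2: Head ⇒ Tail ⇒ Tail and Op ⇒ Op and Op ⇒ p and Op ⇒ p and p

Two distinct leftmost derivations for the same string.

Ambiguous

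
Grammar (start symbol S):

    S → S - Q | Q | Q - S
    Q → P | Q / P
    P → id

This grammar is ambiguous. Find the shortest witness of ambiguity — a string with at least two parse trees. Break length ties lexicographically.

length 1: no string has ≥2 trees
length 3: id - id has 2 parse trees

Two derivations of id - id:
  S ⇒ S - Q ⇒ Q - Q ⇒ P - Q ⇒ id - Q ⇒ id - P ⇒ id - id
  S ⇒ Q - S ⇒ P - S ⇒ id - S ⇒ id - Q ⇒ id - P ⇒ id - id

id - id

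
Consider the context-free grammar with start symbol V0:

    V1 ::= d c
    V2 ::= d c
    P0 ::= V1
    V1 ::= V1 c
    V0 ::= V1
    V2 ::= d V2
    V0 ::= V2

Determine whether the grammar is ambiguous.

Ambiguous

Witness: d c

Derivation 1: V0 ⇒ V1 ⇒ d c
Derivation 2: V0 ⇒ V2 ⇒ d c

Two distinct leftmost derivations for the same string.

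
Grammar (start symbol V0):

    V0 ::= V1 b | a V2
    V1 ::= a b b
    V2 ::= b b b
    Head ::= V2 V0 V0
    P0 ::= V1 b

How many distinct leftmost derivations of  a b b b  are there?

2

Parse trees for a b b b:
  [V0 [V1 a b b] b]
  [V0 a [V2 b b b]]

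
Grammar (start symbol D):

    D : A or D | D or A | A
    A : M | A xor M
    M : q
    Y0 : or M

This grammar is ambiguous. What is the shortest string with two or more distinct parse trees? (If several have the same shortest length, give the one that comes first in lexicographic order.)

q or q

length 1: no string has ≥2 trees
length 3: q or q has 2 parse trees

Two derivations of q or q:
  D ⇒ A or D ⇒ M or D ⇒ q or D ⇒ q or A ⇒ q or M ⇒ q or q
  D ⇒ D or A ⇒ A or A ⇒ M or A ⇒ q or A ⇒ q or M ⇒ q or q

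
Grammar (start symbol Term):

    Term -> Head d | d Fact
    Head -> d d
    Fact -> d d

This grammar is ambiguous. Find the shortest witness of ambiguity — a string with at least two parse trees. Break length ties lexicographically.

d d d

length 3: d d d has 2 parse trees

Two derivations of d d d:
  Term ⇒ Head d ⇒ d d d
  Term ⇒ d Fact ⇒ d d d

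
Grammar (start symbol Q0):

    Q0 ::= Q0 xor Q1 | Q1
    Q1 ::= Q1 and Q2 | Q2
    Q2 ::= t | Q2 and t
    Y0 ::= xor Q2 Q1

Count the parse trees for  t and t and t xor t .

4

Parse trees for t and t and t xor t:
  [Q0 [Q0 [Q1 [Q1 [Q2 t]] and [Q2 [Q2 t] and t]]] xor [Q1 [Q2 t]]]
  [Q0 [Q0 [Q1 [Q1 [Q1 [Q2 t]] and [Q2 t]] and [Q2 t]]] xor [Q1 [Q2 t]]]
  [Q0 [Q0 [Q1 [Q1 [Q2 [Q2 t] and t]] and [Q2 t]]] xor [Q1 [Q2 t]]]
  [Q0 [Q0 [Q1 [Q2 [Q2 [Q2 t] and t] and t]]] xor [Q1 [Q2 t]]]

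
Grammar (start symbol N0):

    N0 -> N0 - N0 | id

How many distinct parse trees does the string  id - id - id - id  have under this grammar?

5

Parse trees for id - id - id - id:
  [N0 [N0 id] - [N0 [N0 id] - [N0 [N0 id] - [N0 id]]]]
  [N0 [N0 id] - [N0 [N0 [N0 id] - [N0 id]] - [N0 id]]]
  [N0 [N0 [N0 id] - [N0 id]] - [N0 [N0 id] - [N0 id]]]
  [N0 [N0 [N0 id] - [N0 [N0 id] - [N0 id]]] - [N0 id]]
  [N0 [N0 [N0 [N0 id] - [N0 id]] - [N0 id]] - [N0 id]]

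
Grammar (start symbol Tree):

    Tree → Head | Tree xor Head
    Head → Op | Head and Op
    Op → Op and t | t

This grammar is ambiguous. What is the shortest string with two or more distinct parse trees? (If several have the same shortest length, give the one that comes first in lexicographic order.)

length 1: no string has ≥2 trees
length 3: t and t has 2 parse trees

Two derivations of t and t:
  Tree ⇒ Head ⇒ Op ⇒ Op and t ⇒ t and t
  Tree ⇒ Head ⇒ Head and Op ⇒ Op and Op ⇒ t and Op ⇒ t and t

t and t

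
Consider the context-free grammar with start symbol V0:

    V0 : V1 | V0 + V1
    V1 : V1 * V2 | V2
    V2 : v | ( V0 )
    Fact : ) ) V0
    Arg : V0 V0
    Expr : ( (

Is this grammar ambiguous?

Only V0, V1, V2 are reachable from V0; ignoring the rest: V0 → V0 + V1 | V1  ;  V1 → V1 * V2 | V2  — a left-associative chain with V2 at the bottom. Each string factors uniquely by precedence.

Unambiguous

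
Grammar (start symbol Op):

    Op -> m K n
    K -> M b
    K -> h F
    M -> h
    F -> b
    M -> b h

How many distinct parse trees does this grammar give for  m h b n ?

2

Parse trees for m h b n:
  [Op m [K [M h] b] n]
  [Op m [K h [F b]] n]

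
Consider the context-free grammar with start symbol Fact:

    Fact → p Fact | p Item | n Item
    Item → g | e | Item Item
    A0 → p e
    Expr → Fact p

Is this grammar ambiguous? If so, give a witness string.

Ambiguous

Witness: n e e e

Derivation 1: Fact ⇒ n Item ⇒ n Item Item ⇒ n e Item ⇒ n e Item Item ⇒ n e e Item ⇒ n e e e
Derivation 2: Fact ⇒ n Item ⇒ n Item Item ⇒ n Item Item Item ⇒ n e Item Item ⇒ n e e Item ⇒ n e e e

Two distinct leftmost derivations for the same string.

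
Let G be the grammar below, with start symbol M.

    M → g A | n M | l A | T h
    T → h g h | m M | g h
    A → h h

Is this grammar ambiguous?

Witness: g h h

Derivation 1: M ⇒ g A ⇒ g h h
Derivation 2: M ⇒ T h ⇒ g h h

Two distinct leftmost derivations for the same string.

Ambiguous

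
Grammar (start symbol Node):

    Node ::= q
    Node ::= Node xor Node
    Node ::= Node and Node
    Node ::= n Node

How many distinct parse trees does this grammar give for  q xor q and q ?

2

Parse trees for q xor q and q:
  [Node [Node q] xor [Node [Node q] and [Node q]]]
  [Node [Node [Node q] xor [Node q]] and [Node q]]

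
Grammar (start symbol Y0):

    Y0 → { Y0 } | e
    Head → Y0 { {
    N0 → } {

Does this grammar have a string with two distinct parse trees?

(Head, N0 are unreachable from Y0, so their rules don't affect L(Y0).) L(Y0) is { openⁿ atom closeⁿ : n ≥ 0 }. The bracket depth fixes n, and the derivation is forced at every step.

Unambiguous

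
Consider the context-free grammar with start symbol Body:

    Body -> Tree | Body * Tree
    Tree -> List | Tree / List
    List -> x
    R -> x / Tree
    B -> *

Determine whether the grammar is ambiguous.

Unambiguous

(R, B are unreachable from Body, so their rules don't affect L(Body).) The grammar is stratified — Body handles '*' (left-recursive), Tree handles '/', List atoms. Each operator has a fixed associativity and precedence level, so every string has one parse.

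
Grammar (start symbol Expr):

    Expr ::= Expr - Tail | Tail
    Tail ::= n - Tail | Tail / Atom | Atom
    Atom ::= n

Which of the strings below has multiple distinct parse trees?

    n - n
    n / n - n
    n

n - n

n - n: 2 trees
n / n - n: 1 tree
n: 1 tree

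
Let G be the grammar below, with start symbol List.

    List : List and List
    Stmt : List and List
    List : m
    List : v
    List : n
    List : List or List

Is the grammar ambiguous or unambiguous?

Ambiguous

Witness: m and m and m

Derivation 1: List ⇒ List and List ⇒ List and List and List ⇒ m and List and List ⇒ m and m and List ⇒ m and m and m
Derivation 2: List ⇒ List and List ⇒ m and List ⇒ m and List and List ⇒ m and m and List ⇒ m and m and m

Two distinct leftmost derivations for the same string.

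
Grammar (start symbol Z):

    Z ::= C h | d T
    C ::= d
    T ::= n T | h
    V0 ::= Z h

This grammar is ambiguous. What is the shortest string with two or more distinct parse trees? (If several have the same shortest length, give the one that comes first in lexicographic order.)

d h

length 2: d h has 2 parse trees

Two derivations of d h:
  Z ⇒ C h ⇒ d h
  Z ⇒ d T ⇒ d h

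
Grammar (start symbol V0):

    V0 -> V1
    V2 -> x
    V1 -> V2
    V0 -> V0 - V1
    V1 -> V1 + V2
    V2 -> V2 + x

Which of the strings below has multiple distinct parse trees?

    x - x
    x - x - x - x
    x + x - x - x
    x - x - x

x - x: 1 tree
x - x - x - x: 1 tree
x + x - x - x: 2 trees
x - x - x: 1 tree

x + x - x - x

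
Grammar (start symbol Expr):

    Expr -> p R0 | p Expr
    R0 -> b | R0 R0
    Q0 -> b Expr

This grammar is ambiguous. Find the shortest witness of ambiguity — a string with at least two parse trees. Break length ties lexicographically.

p b b b

length 2: no string has ≥2 trees
length 3: no string has ≥2 trees
length 4: p b b b has 2 parse trees

Two derivations of p b b b:
  Expr ⇒ p R0 ⇒ p R0 R0 ⇒ p b R0 ⇒ p b R0 R0 ⇒ p b b R0 ⇒ p b b b
  Expr ⇒ p R0 ⇒ p R0 R0 ⇒ p R0 R0 R0 ⇒ p b R0 R0 ⇒ p b b R0 ⇒ p b b b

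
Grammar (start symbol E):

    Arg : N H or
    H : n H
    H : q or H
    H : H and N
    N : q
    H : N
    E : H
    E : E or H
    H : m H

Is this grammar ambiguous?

Ambiguous

Witness: q or q

Derivation 1: E ⇒ H ⇒ q or H ⇒ q or N ⇒ q or q
Derivation 2: E ⇒ E or H ⇒ H or H ⇒ N or H ⇒ q or H ⇒ q or N ⇒ q or q

Two distinct leftmost derivations for the same string.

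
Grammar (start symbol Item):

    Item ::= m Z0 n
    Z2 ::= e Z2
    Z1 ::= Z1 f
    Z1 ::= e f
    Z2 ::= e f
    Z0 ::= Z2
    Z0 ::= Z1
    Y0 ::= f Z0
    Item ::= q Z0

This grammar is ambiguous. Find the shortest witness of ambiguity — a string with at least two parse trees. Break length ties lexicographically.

q e f

length 3: q e f has 2 parse trees

Two derivations of q e f:
  Item ⇒ q Z0 ⇒ q Z2 ⇒ q e f
  Item ⇒ q Z0 ⇒ q Z1 ⇒ q e f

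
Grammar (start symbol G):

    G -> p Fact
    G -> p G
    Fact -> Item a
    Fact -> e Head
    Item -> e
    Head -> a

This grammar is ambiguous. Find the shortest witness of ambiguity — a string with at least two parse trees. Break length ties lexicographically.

p e a

length 3: p e a has 2 parse trees

Two derivations of p e a:
  G ⇒ p Fact ⇒ p Item a ⇒ p e a
  G ⇒ p Fact ⇒ p e Head ⇒ p e a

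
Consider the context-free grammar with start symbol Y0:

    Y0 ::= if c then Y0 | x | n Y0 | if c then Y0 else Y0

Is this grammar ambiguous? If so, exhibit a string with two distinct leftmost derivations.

Witness: if c then if c then x else x

Derivation 1: Y0 ⇒ if c then Y0 ⇒ if c then if c then Y0 else Y0 ⇒ if c then if c then x else Y0 ⇒ if c then if c then x else x
Derivation 2: Y0 ⇒ if c then Y0 else Y0 ⇒ if c then if c then Y0 else Y0 ⇒ if c then if c then x else Y0 ⇒ if c then if c then x else x

Two distinct leftmost derivations for the same string.

Ambiguous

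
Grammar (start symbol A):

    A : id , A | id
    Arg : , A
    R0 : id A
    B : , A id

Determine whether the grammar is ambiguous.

Unambiguous

(Arg, R0, B are unreachable from A, so their rules don't affect L(A).) Right-recursive list with a separator: after each atom, whether the separator follows determines the rule. One parse per string.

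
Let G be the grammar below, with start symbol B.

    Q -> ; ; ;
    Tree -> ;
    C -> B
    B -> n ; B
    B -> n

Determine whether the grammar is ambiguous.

(Tree, Q, C are unreachable from B, so their rules don't affect L(B).) The reachable grammar is A → atom sep A | atom. Each atom is followed by either the separator (recurse) or end-of-string (stop) — no choice point.

Unambiguous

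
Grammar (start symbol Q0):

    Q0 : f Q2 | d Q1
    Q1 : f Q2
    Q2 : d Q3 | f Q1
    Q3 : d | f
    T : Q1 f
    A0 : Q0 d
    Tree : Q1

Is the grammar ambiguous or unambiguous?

Unambiguous

Only Q0, Q1, Q2, Q3 are reachable from Q0; ignoring the rest: Each reachable nonterminal has at most one production per leading terminal, and all productions are right-linear; the derivation is determined token-by-token.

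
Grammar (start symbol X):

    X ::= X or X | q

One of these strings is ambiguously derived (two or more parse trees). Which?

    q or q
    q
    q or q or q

q or q: 1 tree
q: 1 tree
q or q or q: 2 trees

q or q or q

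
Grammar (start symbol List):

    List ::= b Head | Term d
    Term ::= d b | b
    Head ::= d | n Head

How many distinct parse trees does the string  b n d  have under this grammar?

Parse trees for b n d:
  [List b [Head n [Head d]]]

1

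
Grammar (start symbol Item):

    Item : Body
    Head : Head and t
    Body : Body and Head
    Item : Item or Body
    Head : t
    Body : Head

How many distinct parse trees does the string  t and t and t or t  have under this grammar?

Parse trees for t and t and t or t:
  [Item [Item [Body [Body [Head t]] and [Head [Head t] and t]]] or [Body [Head t]]]
  [Item [Item [Body [Body [Body [Head t]] and [Head t]] and [Head t]]] or [Body [Head t]]]
  [Item [Item [Body [Body [Head [Head t] and t]] and [Head t]]] or [Body [Head t]]]
  [Item [Item [Body [Head [Head [Head t] and t] and t]]] or [Body [Head t]]]

4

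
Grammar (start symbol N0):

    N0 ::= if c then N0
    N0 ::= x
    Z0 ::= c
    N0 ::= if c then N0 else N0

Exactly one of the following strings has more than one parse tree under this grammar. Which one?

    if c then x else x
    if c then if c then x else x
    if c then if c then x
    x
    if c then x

if c then if c then x else x

if c then x else x: 1 tree
if c then if c then x else x: 2 trees
if c then if c then x: 1 tree
x: 1 tree
if c then x: 1 tree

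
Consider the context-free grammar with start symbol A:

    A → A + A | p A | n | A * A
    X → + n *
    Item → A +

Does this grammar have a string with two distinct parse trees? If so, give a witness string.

Ambiguous

Witness: p n * n

Derivation 1: A ⇒ p A ⇒ p A * A ⇒ p n * A ⇒ p n * n
Derivation 2: A ⇒ A * A ⇒ p A * A ⇒ p n * A ⇒ p n * n

Two distinct leftmost derivations for the same string.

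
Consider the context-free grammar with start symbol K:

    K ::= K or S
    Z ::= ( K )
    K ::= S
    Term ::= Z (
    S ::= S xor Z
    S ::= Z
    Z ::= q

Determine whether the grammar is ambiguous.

Unambiguous

(Term is unreachable from K, so its rules don't affect L(K).) The grammar is stratified — K handles 'or' (left-recursive), S handles 'xor', Z atoms. Each operator has a fixed associativity and precedence level, so every string has one parse.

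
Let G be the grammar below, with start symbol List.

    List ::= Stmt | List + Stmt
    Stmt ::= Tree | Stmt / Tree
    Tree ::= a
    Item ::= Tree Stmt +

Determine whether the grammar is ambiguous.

(Item is unreachable from List, so its rules don't affect L(List).) The grammar is stratified — List handles '+' (left-recursive), Stmt handles '/', Tree atoms. Each operator has a fixed associativity and precedence level, so every string has one parse.

Unambiguous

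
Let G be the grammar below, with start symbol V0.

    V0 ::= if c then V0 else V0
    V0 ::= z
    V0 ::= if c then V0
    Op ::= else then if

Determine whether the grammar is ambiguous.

Witness: if c then if c then z else z

Derivation 1: V0 ⇒ if c then V0 else V0 ⇒ if c then if c then V0 else V0 ⇒ if c then if c then z else V0 ⇒ if c then if c then z else z
Derivation 2: V0 ⇒ if c then V0 ⇒ if c then if c then V0 else V0 ⇒ if c then if c then z else V0 ⇒ if c then if c then z else z

Two distinct leftmost derivations for the same string.

Ambiguous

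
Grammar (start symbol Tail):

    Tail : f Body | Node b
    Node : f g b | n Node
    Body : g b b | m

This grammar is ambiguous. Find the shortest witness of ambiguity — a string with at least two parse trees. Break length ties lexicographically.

f g b b

length 2: no string has ≥2 trees
length 4: f g b b has 2 parse trees

Two derivations of f g b b:
  Tail ⇒ f Body ⇒ f g b b
  Tail ⇒ Node b ⇒ f g b b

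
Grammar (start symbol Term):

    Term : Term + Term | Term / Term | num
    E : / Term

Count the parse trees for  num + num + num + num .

5

Parse trees for num + num + num + num:
  [Term [Term num] + [Term [Term num] + [Term [Term num] + [Term num]]]]
  [Term [Term num] + [Term [Term [Term num] + [Term num]] + [Term num]]]
  [Term [Term [Term num] + [Term num]] + [Term [Term num] + [Term num]]]
  [Term [Term [Term num] + [Term [Term num] + [Term num]]] + [Term num]]
  [Term [Term [Term [Term num] + [Term num]] + [Term num]] + [Term num]]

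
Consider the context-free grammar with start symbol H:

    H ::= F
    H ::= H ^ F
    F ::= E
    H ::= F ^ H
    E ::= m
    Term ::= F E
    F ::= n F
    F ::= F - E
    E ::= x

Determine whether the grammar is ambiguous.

Witness: m ^ m

Derivation 1: H ⇒ H ^ F ⇒ F ^ F ⇒ E ^ F ⇒ m ^ F ⇒ m ^ E ⇒ m ^ m
Derivation 2: H ⇒ F ^ H ⇒ E ^ H ⇒ m ^ H ⇒ m ^ F ⇒ m ^ E ⇒ m ^ m

Two distinct leftmost derivations for the same string.

Ambiguous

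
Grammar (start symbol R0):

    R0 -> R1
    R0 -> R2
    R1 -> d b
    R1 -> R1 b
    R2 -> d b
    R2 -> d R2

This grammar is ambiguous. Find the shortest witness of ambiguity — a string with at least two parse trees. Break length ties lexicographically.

d b

length 2: d b has 2 parse trees

Two derivations of d b:
  R0 ⇒ R1 ⇒ d b
  R0 ⇒ R2 ⇒ d b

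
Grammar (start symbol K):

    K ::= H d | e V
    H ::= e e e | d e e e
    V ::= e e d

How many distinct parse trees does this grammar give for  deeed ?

1

Parse trees for deeed:
  [K [H d e e e] d]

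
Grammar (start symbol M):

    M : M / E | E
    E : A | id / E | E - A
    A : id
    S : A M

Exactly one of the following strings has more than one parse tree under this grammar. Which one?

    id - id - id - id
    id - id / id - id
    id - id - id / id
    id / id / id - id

id / id / id - id

id - id - id - id: 1 tree
id - id / id - id: 1 tree
id - id - id / id: 1 tree
id / id / id - id: 7 trees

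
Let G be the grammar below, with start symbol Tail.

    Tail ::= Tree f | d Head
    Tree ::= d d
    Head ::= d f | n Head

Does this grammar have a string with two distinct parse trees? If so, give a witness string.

Witness: d d f

Derivation 1: Tail ⇒ Tree f ⇒ d d f
Derivation 2: Tail ⇒ d Head ⇒ d d f

Two distinct leftmost derivations for the same string.

Ambiguous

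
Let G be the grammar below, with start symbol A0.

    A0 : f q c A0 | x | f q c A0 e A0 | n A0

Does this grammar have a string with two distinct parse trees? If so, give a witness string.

Ambiguous

Witness: f q c f q c x e x

Derivation 1: A0 ⇒ f q c A0 ⇒ f q c f q c A0 e A0 ⇒ f q c f q c x e A0 ⇒ f q c f q c x e x
Derivation 2: A0 ⇒ f q c A0 e A0 ⇒ f q c f q c A0 e A0 ⇒ f q c f q c x e A0 ⇒ f q c f q c x e x

Two distinct leftmost derivations for the same string.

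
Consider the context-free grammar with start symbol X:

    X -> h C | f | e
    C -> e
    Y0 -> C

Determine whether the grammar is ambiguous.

Unambiguous

(Y0 is unreachable from X, so its rules don't affect L(X).) Each reachable nonterminal has at most one production per leading terminal, and all productions are right-linear; the derivation is determined token-by-token.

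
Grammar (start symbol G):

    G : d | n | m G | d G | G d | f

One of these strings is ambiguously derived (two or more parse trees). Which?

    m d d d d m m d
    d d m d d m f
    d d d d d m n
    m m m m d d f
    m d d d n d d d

m d d d d m m d: 1 tree
d d m d d m f: 1 tree
d d d d d m n: 1 tree
m m m m d d f: 1 tree
m d d d n d d d: 35 trees

m d d d n d d d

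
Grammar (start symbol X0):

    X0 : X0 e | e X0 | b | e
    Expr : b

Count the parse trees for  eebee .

6

Parse trees for eebee:
  [X0 [X0 [X0 e [X0 e [X0 b]]] e] e]
  [X0 [X0 e [X0 [X0 e [X0 b]] e]] e]
  [X0 [X0 e [X0 e [X0 [X0 b] e]]] e]
  [X0 e [X0 [X0 [X0 e [X0 b]] e] e]]
  [X0 e [X0 [X0 e [X0 [X0 b] e]] e]]
  [X0 e [X0 e [X0 [X0 [X0 b] e] e]]]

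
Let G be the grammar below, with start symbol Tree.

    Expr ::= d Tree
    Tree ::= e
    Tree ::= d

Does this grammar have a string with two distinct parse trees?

Unambiguous

Only Tree is reachable from Tree; ignoring the rest: Restricted to the reachable nonterminals, every rule has the form A → t or A → t B, and no two rules for the same A share a first terminal. The grammar encodes a DFA — one run per string.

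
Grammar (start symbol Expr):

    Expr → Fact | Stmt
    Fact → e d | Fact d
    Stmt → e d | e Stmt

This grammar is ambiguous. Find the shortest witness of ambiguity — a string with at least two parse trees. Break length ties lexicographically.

length 2: e d has 2 parse trees

Two derivations of e d:
  Expr ⇒ Fact ⇒ e d
  Expr ⇒ Stmt ⇒ e d

e d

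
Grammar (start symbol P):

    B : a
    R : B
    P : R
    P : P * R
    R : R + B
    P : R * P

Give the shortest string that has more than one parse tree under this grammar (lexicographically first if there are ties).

a * a

length 1: no string has ≥2 trees
length 3: a * a has 2 parse trees

Two derivations of a * a:
  P ⇒ P * R ⇒ R * R ⇒ B * R ⇒ a * R ⇒ a * B ⇒ a * a
  P ⇒ R * P ⇒ B * P ⇒ a * P ⇒ a * R ⇒ a * B ⇒ a * a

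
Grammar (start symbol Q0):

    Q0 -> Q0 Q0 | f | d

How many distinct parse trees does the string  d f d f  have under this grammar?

Parse trees for d f d f:
  [Q0 [Q0 d] [Q0 [Q0 f] [Q0 [Q0 d] [Q0 f]]]]
  [Q0 [Q0 d] [Q0 [Q0 [Q0 f] [Q0 d]] [Q0 f]]]
  [Q0 [Q0 [Q0 d] [Q0 f]] [Q0 [Q0 d] [Q0 f]]]
  [Q0 [Q0 [Q0 d] [Q0 [Q0 f] [Q0 d]]] [Q0 f]]
  [Q0 [Q0 [Q0 [Q0 d] [Q0 f]] [Q0 d]] [Q0 f]]

5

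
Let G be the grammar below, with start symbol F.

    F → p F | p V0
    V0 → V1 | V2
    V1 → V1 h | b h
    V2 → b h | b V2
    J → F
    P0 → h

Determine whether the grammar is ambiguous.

Witness: p b h

Derivation 1: F ⇒ p V0 ⇒ p V1 ⇒ p b h
Derivation 2: F ⇒ p V0 ⇒ p V2 ⇒ p b h

Two distinct leftmost derivations for the same string.

Ambiguous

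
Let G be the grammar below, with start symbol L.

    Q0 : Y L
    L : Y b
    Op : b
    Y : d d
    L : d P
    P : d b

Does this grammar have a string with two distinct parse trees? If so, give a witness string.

Ambiguous

Witness: d d b

Derivation 1: L ⇒ Y b ⇒ d d b
Derivation 2: L ⇒ d P ⇒ d d b

Two distinct leftmost derivations for the same string.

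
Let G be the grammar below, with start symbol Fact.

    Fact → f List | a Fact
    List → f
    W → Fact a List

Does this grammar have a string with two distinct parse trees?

Unambiguous

Only Fact, List are reachable from Fact; ignoring the rest: Each reachable nonterminal has at most one production per leading terminal, and all productions are right-linear; the derivation is determined token-by-token.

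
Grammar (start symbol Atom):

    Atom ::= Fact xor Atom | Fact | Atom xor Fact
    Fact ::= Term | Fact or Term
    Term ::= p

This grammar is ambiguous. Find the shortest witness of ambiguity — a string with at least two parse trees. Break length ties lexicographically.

length 1: no string has ≥2 trees
length 3: p xor p has 2 parse trees

Two derivations of p xor p:
  Atom ⇒ Fact xor Atom ⇒ Term xor Atom ⇒ p xor Atom ⇒ p xor Fact ⇒ p xor Term ⇒ p xor p
  Atom ⇒ Atom xor Fact ⇒ Fact xor Fact ⇒ Term xor Fact ⇒ p xor Fact ⇒ p xor Term ⇒ p xor p

p xor p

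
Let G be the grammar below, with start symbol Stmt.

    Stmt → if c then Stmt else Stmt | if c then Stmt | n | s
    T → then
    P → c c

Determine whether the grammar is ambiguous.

Witness: if c then if c then n else n

Derivation 1: Stmt ⇒ if c then Stmt else Stmt ⇒ if c then if c then Stmt else Stmt ⇒ if c then if c then n else Stmt ⇒ if c then if c then n else n
Derivation 2: Stmt ⇒ if c then Stmt ⇒ if c then if c then Stmt else Stmt ⇒ if c then if c then n else Stmt ⇒ if c then if c then n else n

Two distinct leftmost derivations for the same string.

Ambiguous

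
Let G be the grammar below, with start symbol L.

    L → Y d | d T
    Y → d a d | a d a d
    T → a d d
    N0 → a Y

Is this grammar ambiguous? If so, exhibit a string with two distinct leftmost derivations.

Witness: d a d d

Derivation 1: L ⇒ Y d ⇒ d a d d
Derivation 2: L ⇒ d T ⇒ d a d d

Two distinct leftmost derivations for the same string.

Ambiguous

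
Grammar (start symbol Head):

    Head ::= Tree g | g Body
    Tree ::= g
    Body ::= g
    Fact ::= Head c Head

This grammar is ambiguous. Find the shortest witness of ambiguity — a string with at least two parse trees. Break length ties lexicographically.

g g

length 2: g g has 2 parse trees

Two derivations of g g:
  Head ⇒ Tree g ⇒ g g
  Head ⇒ g Body ⇒ g g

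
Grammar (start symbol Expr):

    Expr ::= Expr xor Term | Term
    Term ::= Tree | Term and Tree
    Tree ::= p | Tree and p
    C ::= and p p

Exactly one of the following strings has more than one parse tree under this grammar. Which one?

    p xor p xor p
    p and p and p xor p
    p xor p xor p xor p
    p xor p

p xor p xor p: 1 tree
p and p and p xor p: 4 trees
p xor p xor p xor p: 1 tree
p xor p: 1 tree

p and p and p xor p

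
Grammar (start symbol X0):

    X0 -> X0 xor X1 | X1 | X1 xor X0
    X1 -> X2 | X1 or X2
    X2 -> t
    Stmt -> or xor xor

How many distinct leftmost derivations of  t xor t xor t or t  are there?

4

Parse trees for t xor t xor t or t:
  [X0 [X0 [X0 [X1 [X2 t]]] xor [X1 [X2 t]]] xor [X1 [X1 [X2 t]] or [X2 t]]]
  [X0 [X0 [X1 [X2 t]] xor [X0 [X1 [X2 t]]]] xor [X1 [X1 [X2 t]] or [X2 t]]]
  [X0 [X1 [X2 t]] xor [X0 [X0 [X1 [X2 t]]] xor [X1 [X1 [X2 t]] or [X2 t]]]]
  [X0 [X1 [X2 t]] xor [X0 [X1 [X2 t]] xor [X0 [X1 [X1 [X2 t]] or [X2 t]]]]]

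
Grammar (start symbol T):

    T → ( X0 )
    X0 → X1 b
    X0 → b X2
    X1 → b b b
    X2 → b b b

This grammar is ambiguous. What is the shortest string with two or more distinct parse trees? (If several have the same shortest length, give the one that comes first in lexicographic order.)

( b b b b )

length 6: ( b b b b ) has 2 parse trees

Two derivations of ( b b b b ):
  T ⇒ ( X0 ) ⇒ ( X1 b ) ⇒ ( b b b b )
  T ⇒ ( X0 ) ⇒ ( b X2 ) ⇒ ( b b b b )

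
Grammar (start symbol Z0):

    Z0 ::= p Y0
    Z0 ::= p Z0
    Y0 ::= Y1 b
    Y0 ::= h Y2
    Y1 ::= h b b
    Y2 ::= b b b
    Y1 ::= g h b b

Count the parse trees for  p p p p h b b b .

2

Parse trees for p p p p h b b b:
  [Z0 p [Z0 p [Z0 p [Z0 p [Y0 [Y1 h b b] b]]]]]
  [Z0 p [Z0 p [Z0 p [Z0 p [Y0 h [Y2 b b b]]]]]]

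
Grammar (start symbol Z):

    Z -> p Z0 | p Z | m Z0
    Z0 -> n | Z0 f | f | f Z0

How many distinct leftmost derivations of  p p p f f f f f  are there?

Parse trees for p p p f f f f f (showing first 6 of 16):
  [Z p [Z p [Z p [Z0 [Z0 [Z0 [Z0 [Z0 f] f] f] f] f]]]]
  [Z p [Z p [Z p [Z0 [Z0 [Z0 [Z0 f [Z0 f]] f] f] f]]]]
  [Z p [Z p [Z p [Z0 [Z0 [Z0 f [Z0 [Z0 f] f]] f] f]]]]
  [Z p [Z p [Z p [Z0 [Z0 [Z0 f [Z0 f [Z0 f]]] f] f]]]]
  [Z p [Z p [Z p [Z0 [Z0 f [Z0 [Z0 [Z0 f] f] f]] f]]]]
  [Z p [Z p [Z p [Z0 [Z0 f [Z0 [Z0 f [Z0 f]] f]] f]]]]

16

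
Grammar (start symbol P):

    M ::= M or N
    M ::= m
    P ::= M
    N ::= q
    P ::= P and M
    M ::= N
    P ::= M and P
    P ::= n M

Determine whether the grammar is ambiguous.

Ambiguous

Witness: m and m

Derivation 1: P ⇒ P and M ⇒ M and M ⇒ m and M ⇒ m and m
Derivation 2: P ⇒ M and P ⇒ m and P ⇒ m and M ⇒ m and m

Two distinct leftmost derivations for the same string.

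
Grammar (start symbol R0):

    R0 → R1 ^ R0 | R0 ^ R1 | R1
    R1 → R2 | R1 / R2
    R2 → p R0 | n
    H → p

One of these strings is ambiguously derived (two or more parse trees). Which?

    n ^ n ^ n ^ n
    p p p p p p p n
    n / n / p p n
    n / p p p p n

n ^ n ^ n ^ n: 8 trees
p p p p p p p n: 1 tree
n / n / p p n: 1 tree
n / p p p p n: 1 tree

n ^ n ^ n ^ n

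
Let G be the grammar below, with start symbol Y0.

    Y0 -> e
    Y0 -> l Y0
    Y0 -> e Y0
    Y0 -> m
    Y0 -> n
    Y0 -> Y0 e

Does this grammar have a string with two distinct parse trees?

Ambiguous

Witness: e e

Derivation 1: Y0 ⇒ e Y0 ⇒ e e
Derivation 2: Y0 ⇒ Y0 e ⇒ e e

Two distinct leftmost derivations for the same string.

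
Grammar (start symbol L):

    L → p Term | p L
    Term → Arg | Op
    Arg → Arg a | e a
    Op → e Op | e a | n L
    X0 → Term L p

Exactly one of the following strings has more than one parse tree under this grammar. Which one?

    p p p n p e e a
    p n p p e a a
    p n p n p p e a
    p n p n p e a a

p n p n p p e a

p p p n p e e a: 1 tree
p n p p e a a: 1 tree
p n p n p p e a: 2 trees
p n p n p e a a: 1 tree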